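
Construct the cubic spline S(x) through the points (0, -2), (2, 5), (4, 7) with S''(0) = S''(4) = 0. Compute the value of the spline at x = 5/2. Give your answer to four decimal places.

5.9102

Let σ_i = S''(x_i). Step sizes h_i = 2, 2; slopes of the chords Δ_i = (y_(i+1) - y_i)/h_i = 7/2, 1.
  2·σ_0 + 8·σ_1 + 2·σ_2 = 6(Δ_1 - Δ_0) = -15
Natural end conditions: σ_0 = σ_2 = 0.
Solving the tridiagonal system: σ_0 = 0, σ_1 = -15/8, σ_2 = 0.
On [2, 4], S(x) = 5 + 9/4·(x - 2) - 15/16·(x - 2)² + 5/32·(x - 2)³.
With (x - 2) = 1/2: S(5/2) = 1513/256.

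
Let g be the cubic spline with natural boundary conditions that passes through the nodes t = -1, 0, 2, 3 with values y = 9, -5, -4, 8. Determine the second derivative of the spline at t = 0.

12

With M_i denoting the second derivative at x_i, h_i = 1, 2, 1, and Δ_i = (y_(i+1) − y_i)/h_i = -14, 1/2, 12:
  1·M_0 + 6·M_1 + 2·M_2 = 6(Δ_1 - Δ_0) = 87
  2·M_1 + 6·M_2 + 1·M_3 = 6(Δ_2 - Δ_1) = 69
Natural end conditions: M_0 = M_3 = 0.
Solving the tridiagonal system: M_0 = 0, M_1 = 12, M_2 = 15/2, M_3 = 0.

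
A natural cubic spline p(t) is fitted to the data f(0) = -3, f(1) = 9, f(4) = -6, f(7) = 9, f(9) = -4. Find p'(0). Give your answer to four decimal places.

Write M_i for p''(x_i). With h_i = 1, 3, 3, 2 and divided differences Δ_i = 12, -5, 5, -13/2, the continuity of p' gives the tridiagonal system
  1·M_0 + 8·M_1 + 3·M_2 = 6(Δ_1 - Δ_0) = -102
  3·M_1 + 12·M_2 + 3·M_3 = 6(Δ_2 - Δ_1) = 60
  3·M_2 + 10·M_3 + 2·M_4 = 6(Δ_3 - Δ_2) = -69
Natural end conditions: M_0 = M_4 = 0.
Solving: M_0 = 0, M_1 = -4581/266, M_2 = 1586/133, M_3 = -2787/266, M_4 = 0.
On [0, 1], p'(t) = b_0 + 2c_0·t + 3d_0·t² with b_0 = Δ_0 - h_0(2M_0 + M_1)/6 = 7911/532, c_0 = M_0/2 = 0, d_0 = (M_1 - M_0)/(6h_0) = -1527/532. So p'(0) = 7911/532.

14.8703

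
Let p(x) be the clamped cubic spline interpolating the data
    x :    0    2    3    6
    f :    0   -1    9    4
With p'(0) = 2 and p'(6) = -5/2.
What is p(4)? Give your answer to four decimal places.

12.0212

Write M_i for p''(x_i). With h_i = 2, 1, 3 and divided differences Δ_i = -1/2, 10, -5/3, the continuity of p' gives the tridiagonal system
  2·M_0 + 6·M_1 + 1·M_2 = 6(Δ_1 - Δ_0) = 63
  1·M_1 + 8·M_2 + 3·M_3 = 6(Δ_2 - Δ_1) = -70
Clamped end conditions give two more equations: 2h_0·M_0 + h_0·M_1 = 6(Δ_0 - p'(0)) = -15 and h_2·M_2 + 2h_2·M_3 = 6(p'(6) - Δ_2) = -5.
Forward elimination and back-substitution give M_0 = -254/21, M_1 = 701/42, M_2 = -272/21, M_3 = 79/14.
On [3, 6], p(x) = 9 + 237/28·(x - 3) - 136/21·(x - 3)² + 781/756·(x - 3)³.
With (x - 3) = 1: p(4) = 2272/189.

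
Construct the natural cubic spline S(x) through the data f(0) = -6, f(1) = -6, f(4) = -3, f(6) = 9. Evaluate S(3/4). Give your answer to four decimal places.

With σ_i denoting the second derivative at x_i, h_i = 1, 3, 2, and Δ_i = (y_(i+1) − y_i)/h_i = 0, 1, 6:
  1·σ_0 + 8·σ_1 + 3·σ_2 = 6(Δ_1 - Δ_0) = 6
  3·σ_1 + 10·σ_2 + 2·σ_3 = 6(Δ_2 - Δ_1) = 30
Natural end conditions: σ_0 = σ_3 = 0.
Solving the tridiagonal system: σ_0 = 0, σ_1 = -30/71, σ_2 = 222/71, σ_3 = 0.
On [0, 1], S(x) = -6 + 5/71·x + 0·x² - 5/71·x³.
With x = 3/4: S(3/4) = -27159/4544.

-5.9769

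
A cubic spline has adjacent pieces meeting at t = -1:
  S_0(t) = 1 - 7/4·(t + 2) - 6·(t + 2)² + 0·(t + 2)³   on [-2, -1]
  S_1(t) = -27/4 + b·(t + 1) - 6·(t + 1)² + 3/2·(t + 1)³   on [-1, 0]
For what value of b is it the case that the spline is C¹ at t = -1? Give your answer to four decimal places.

S_0'(t) = -7/4 - 12·(t + 2) + 0·(t + 2)², so S_0'(-1) = -55/4. On the right, S_1'(-1) = b, so b = -55/4.

-13.7500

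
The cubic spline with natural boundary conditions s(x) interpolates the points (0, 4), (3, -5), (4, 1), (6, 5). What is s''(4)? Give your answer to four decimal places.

-5.2340

With M_i denoting the second derivative at x_i, h_i = 3, 1, 2, and Δ_i = (y_(i+1) − y_i)/h_i = -3, 6, 2:
  3·M_0 + 8·M_1 + 1·M_2 = 6(Δ_1 - Δ_0) = 54
  1·M_1 + 6·M_2 + 2·M_3 = 6(Δ_2 - Δ_1) = -24
Natural end conditions: M_0 = M_3 = 0.
Solving the tridiagonal system: M_0 = 0, M_1 = 348/47, M_2 = -246/47, M_3 = 0.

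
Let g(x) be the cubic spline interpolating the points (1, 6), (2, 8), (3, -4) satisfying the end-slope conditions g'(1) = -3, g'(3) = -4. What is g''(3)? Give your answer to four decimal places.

Let M_i = g''(x_i). Step sizes h_i = 1, 1; slopes of the chords Δ_i = (y_(i+1) - y_i)/h_i = 2, -12.
  1·M_0 + 4·M_1 + 1·M_2 = 6(Δ_1 - Δ_0) = -84
Clamped end conditions give two more equations: 2h_0·M_0 + h_0·M_1 = 6(Δ_0 - g'(1)) = 30 and h_1·M_1 + 2h_1·M_2 = 6(g'(3) - Δ_1) = 48.
Hence M_0 = 71/2, M_1 = -41, M_2 = 89/2.

44.5000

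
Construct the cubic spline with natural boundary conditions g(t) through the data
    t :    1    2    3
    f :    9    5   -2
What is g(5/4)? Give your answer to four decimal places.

Write m_i for g''(x_i). With h_i = 1, 1 and divided differences Δ_i = -4, -7, the continuity of g' gives the tridiagonal system
  1·m_0 + 4·m_1 + 1·m_2 = 6(Δ_1 - Δ_0) = -18
Natural end conditions: m_0 = m_2 = 0.
Forward elimination and back-substitution give m_0 = 0, m_1 = -9/2, m_2 = 0.
On [1, 2], g(t) = 9 - 13/4·(t - 1) + 0·(t - 1)² - 3/4·(t - 1)³.
With (t - 1) = 1/4: g(5/4) = 2093/256.

8.1758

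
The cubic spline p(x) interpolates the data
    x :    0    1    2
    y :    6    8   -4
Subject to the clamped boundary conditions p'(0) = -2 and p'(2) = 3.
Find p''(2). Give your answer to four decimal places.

Write σ_i for p''(x_i). With h_i = 1, 1 and divided differences Δ_i = 2, -12, the continuity of p' gives the tridiagonal system
  1·σ_0 + 4·σ_1 + 1·σ_2 = 6(Δ_1 - Δ_0) = -84
Clamped end conditions give two more equations: 2h_0·σ_0 + h_0·σ_1 = 6(Δ_0 - p'(0)) = 24 and h_1·σ_1 + 2h_1·σ_2 = 6(p'(2) - Δ_1) = 90.
Forward elimination and back-substitution give σ_0 = 71/2, σ_1 = -47, σ_2 = 137/2.

68.5000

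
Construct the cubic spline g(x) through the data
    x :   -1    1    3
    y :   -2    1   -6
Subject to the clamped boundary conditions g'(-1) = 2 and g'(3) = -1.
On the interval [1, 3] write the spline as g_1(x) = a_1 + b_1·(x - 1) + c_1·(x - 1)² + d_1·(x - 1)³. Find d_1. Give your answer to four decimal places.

Let σ_i = g''(x_i). Step sizes h_i = 2, 2; slopes of the chords Δ_i = (y_(i+1) - y_i)/h_i = 3/2, -7/2.
  2·σ_0 + 8·σ_1 + 2·σ_2 = 6(Δ_1 - Δ_0) = -30
Clamped end conditions give two more equations: 2h_0·σ_0 + h_0·σ_1 = 6(Δ_0 - g'(-1)) = -3 and h_1·σ_1 + 2h_1·σ_2 = 6(g'(3) - Δ_1) = 15.
Forward elimination and back-substitution give σ_0 = 9/4, σ_1 = -6, σ_2 = 27/4.
On [1, 3], with g_1(x) = a_1 + b_1·(x - 1) + c_1·(x - 1)² + d_1·(x - 1)³: c_1 = σ_1/2 = -3, d_1 = (σ_2 - σ_1)/(6h_1) = 17/16, b_1 = Δ_1 - h_1(2σ_1 + σ_2)/6 = -7/4.

1.0625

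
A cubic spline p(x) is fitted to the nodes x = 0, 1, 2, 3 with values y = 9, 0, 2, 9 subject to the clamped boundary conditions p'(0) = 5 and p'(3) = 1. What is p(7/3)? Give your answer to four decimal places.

Let m_i = p''(x_i). Step sizes h_i = 1, 1, 1; slopes of the chords Δ_i = (y_(i+1) - y_i)/h_i = -9, 2, 7.
  1·m_0 + 4·m_1 + 1·m_2 = 6(Δ_1 - Δ_0) = 66
  1·m_1 + 4·m_2 + 1·m_3 = 6(Δ_2 - Δ_1) = 30
Clamped end conditions give two more equations: 2h_0·m_0 + h_0·m_1 = 6(Δ_0 - p'(0)) = -84 and h_2·m_2 + 2h_2·m_3 = 6(p'(3) - Δ_2) = -36.
Forward elimination and back-substitution give m_0 = -170/3, m_1 = 88/3, m_2 = 16/3, m_3 = -62/3.
On [2, 3], p(x) = 2 + 26/3·(x - 2) + 8/3·(x - 2)² - 13/3·(x - 2)³.
With (x - 2) = 1/3: p(7/3) = 407/81.

5.0247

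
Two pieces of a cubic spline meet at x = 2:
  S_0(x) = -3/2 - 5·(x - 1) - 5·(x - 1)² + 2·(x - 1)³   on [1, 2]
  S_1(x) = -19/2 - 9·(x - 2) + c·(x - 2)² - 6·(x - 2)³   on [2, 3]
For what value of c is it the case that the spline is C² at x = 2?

S_0''(x) = -10 + 12·(x - 1), so S_0''(2) = 2. On the right, S_1''(2) = 2c, so c = 1.

1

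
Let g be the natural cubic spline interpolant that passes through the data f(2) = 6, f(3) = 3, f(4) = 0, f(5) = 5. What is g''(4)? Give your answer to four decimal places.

Put M_i = g'' at the i-th knot. Here h = (1, 1, 1) and Δ = (-3, -3, 5), so the interior equations h_(i-1)·M_(i-1) + 2(h_(i-1)+h_i)·M_i + h_i·M_(i+1) = 6(Δ_i − Δ_(i-1)) read
  1·M_0 + 4·M_1 + 1·M_2 = 6(Δ_1 - Δ_0) = 0
  1·M_1 + 4·M_2 + 1·M_3 = 6(Δ_2 - Δ_1) = 48
Natural end conditions: M_0 = M_3 = 0.
Forward elimination and back-substitution give M_0 = 0, M_1 = -16/5, M_2 = 64/5, M_3 = 0.

12.8000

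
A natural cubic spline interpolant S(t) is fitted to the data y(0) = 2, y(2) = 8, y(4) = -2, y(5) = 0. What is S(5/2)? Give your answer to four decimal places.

With M_i denoting the second derivative at x_i, h_i = 2, 2, 1, and Δ_i = (y_(i+1) − y_i)/h_i = 3, -5, 2:
  2·M_0 + 8·M_1 + 2·M_2 = 6(Δ_1 - Δ_0) = -48
  2·M_1 + 6·M_2 + 1·M_3 = 6(Δ_2 - Δ_1) = 42
Natural end conditions: M_0 = M_3 = 0.
Solving: M_0 = 0, M_1 = -93/11, M_2 = 108/11, M_3 = 0.
On [2, 4], S(t) = 8 - 29/11·(t - 2) - 93/22·(t - 2)² + 67/44·(t - 2)³.
With (t - 2) = 1/2: S(5/2) = 2047/352.

5.8153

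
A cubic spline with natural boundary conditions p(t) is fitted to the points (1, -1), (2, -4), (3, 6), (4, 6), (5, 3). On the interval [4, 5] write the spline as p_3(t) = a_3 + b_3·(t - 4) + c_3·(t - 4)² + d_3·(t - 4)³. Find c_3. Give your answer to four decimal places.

0.4286

Let m_i = p''(x_i). Step sizes h_i = 1, 1, 1, 1; slopes of the chords Δ_i = (y_(i+1) - y_i)/h_i = -3, 10, 0, -3.
  1·m_0 + 4·m_1 + 1·m_2 = 6(Δ_1 - Δ_0) = 78
  1·m_1 + 4·m_2 + 1·m_3 = 6(Δ_2 - Δ_1) = -60
  1·m_2 + 4·m_3 + 1·m_4 = 6(Δ_3 - Δ_2) = -18
Natural end conditions: m_0 = m_4 = 0.
Solving: m_0 = 0, m_1 = 174/7, m_2 = -150/7, m_3 = 6/7, m_4 = 0.
On [4, 5], with p_3(t) = a_3 + b_3·(t - 4) + c_3·(t - 4)² + d_3·(t - 4)³: c_3 = m_3/2 = 3/7, d_3 = (m_4 - m_3)/(6h_3) = -1/7, b_3 = Δ_3 - h_3(2m_3 + m_4)/6 = -23/7.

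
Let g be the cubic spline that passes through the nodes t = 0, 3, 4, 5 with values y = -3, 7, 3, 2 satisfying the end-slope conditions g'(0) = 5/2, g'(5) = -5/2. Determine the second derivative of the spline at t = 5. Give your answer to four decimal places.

Put M_i = g'' at the i-th knot. Here h = (3, 1, 1) and Δ = (10/3, -4, -1), so the interior equations h_(i-1)·M_(i-1) + 2(h_(i-1)+h_i)·M_i + h_i·M_(i+1) = 6(Δ_i − Δ_(i-1)) read
  3·M_0 + 8·M_1 + 1·M_2 = 6(Δ_1 - Δ_0) = -44
  1·M_1 + 4·M_2 + 1·M_3 = 6(Δ_2 - Δ_1) = 18
Clamped end conditions give two more equations: 2h_0·M_0 + h_0·M_1 = 6(Δ_0 - g'(0)) = 5 and h_2·M_2 + 2h_2·M_3 = 6(g'(5) - Δ_2) = -9.
Solving the tridiagonal system: M_0 = 443/87, M_1 = -247/29, M_2 = 257/29, M_3 = -259/29.

-8.9310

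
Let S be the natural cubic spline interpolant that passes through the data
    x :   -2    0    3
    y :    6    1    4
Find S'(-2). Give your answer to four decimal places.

With M_i denoting the second derivative at x_i, h_i = 2, 3, and Δ_i = (y_(i+1) − y_i)/h_i = -5/2, 1:
  2·M_0 + 10·M_1 + 3·M_2 = 6(Δ_1 - Δ_0) = 21
Natural end conditions: M_0 = M_2 = 0.
Hence M_0 = 0, M_1 = 21/10, M_2 = 0.
On [-2, 0], S'(x) = b_0 + 2c_0·(x + 2) + 3d_0·(x + 2)² with b_0 = Δ_0 - h_0(2M_0 + M_1)/6 = -16/5, c_0 = M_0/2 = 0, d_0 = (M_1 - M_0)/(6h_0) = 7/40. So S'(-2) = -16/5.

-3.2000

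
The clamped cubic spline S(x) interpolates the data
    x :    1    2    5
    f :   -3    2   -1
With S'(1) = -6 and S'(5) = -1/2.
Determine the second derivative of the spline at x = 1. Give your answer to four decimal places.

38.8750

Let M_i = S''(x_i). Step sizes h_i = 1, 3; slopes of the chords Δ_i = (y_(i+1) - y_i)/h_i = 5, -1.
  1·M_0 + 8·M_1 + 3·M_2 = 6(Δ_1 - Δ_0) = -36
Clamped end conditions give two more equations: 2h_0·M_0 + h_0·M_1 = 6(Δ_0 - S'(1)) = 66 and h_1·M_1 + 2h_1·M_2 = 6(S'(5) - Δ_1) = 3.
Solving: M_0 = 311/8, M_1 = -47/4, M_2 = 51/8.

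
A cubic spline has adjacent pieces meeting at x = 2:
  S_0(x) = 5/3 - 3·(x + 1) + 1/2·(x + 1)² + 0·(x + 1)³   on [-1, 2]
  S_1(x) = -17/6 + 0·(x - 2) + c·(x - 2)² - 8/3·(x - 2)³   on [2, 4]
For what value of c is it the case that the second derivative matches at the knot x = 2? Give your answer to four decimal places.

0.5000

S_0''(x) = 1 + 0·(x + 1), so S_0''(2) = 1. On the right, S_1''(2) = 2c, so c = 1/2.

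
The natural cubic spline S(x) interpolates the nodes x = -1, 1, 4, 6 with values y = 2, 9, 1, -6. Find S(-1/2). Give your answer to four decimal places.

4.3595

Write σ_i for S''(x_i). With h_i = 2, 3, 2 and divided differences Δ_i = 7/2, -8/3, -7/2, the continuity of S' gives the tridiagonal system
  2·σ_0 + 10·σ_1 + 3·σ_2 = 6(Δ_1 - Δ_0) = -37
  3·σ_1 + 10·σ_2 + 2·σ_3 = 6(Δ_2 - Δ_1) = -5
Natural end conditions: σ_0 = σ_3 = 0.
Forward elimination and back-substitution give σ_0 = 0, σ_1 = -355/91, σ_2 = 61/91, σ_3 = 0.
On [-1, 1], S(x) = 2 + 2621/546·(x + 1) + 0·(x + 1)² - 355/1092·(x + 1)³.
With (x + 1) = 1/2: S(-1/2) = 12695/2912.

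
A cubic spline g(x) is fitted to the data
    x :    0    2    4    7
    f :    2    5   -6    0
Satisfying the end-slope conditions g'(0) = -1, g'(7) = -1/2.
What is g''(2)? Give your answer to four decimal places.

Write M_i for g''(x_i). With h_i = 2, 2, 3 and divided differences Δ_i = 3/2, -11/2, 2, the continuity of g' gives the tridiagonal system
  2·M_0 + 8·M_1 + 2·M_2 = 6(Δ_1 - Δ_0) = -42
  2·M_1 + 10·M_2 + 3·M_3 = 6(Δ_2 - Δ_1) = 45
Clamped end conditions give two more equations: 2h_0·M_0 + h_0·M_1 = 6(Δ_0 - g'(0)) = 15 and h_2·M_2 + 2h_2·M_3 = 6(g'(7) - Δ_2) = -15.
Hence M_0 = 314/37, M_1 = -701/74, M_2 = 311/37, M_3 = -248/37.

-9.4730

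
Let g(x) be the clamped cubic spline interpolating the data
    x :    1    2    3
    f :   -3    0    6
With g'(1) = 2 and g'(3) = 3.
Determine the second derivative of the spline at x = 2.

Put M_i = g'' at the i-th knot. Here h = (1, 1) and Δ = (3, 6), so the interior equations h_(i-1)·M_(i-1) + 2(h_(i-1)+h_i)·M_i + h_i·M_(i+1) = 6(Δ_i − Δ_(i-1)) read
  1·M_0 + 4·M_1 + 1·M_2 = 6(Δ_1 - Δ_0) = 18
Clamped end conditions give two more equations: 2h_0·M_0 + h_0·M_1 = 6(Δ_0 - g'(1)) = 6 and h_1·M_1 + 2h_1·M_2 = 6(g'(3) - Δ_1) = -18.
Hence M_0 = -1, M_1 = 8, M_2 = -13.

8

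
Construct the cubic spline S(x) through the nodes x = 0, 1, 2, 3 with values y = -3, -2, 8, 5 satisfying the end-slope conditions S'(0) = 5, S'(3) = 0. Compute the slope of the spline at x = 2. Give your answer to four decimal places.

3.7333

Put M_i = S'' at the i-th knot. Here h = (1, 1, 1) and Δ = (1, 10, -3), so the interior equations h_(i-1)·M_(i-1) + 2(h_(i-1)+h_i)·M_i + h_i·M_(i+1) = 6(Δ_i − Δ_(i-1)) read
  1·M_0 + 4·M_1 + 1·M_2 = 6(Δ_1 - Δ_0) = 54
  1·M_1 + 4·M_2 + 1·M_3 = 6(Δ_2 - Δ_1) = -78
Clamped end conditions give two more equations: 2h_0·M_0 + h_0·M_1 = 6(Δ_0 - S'(0)) = -24 and h_2·M_2 + 2h_2·M_3 = 6(S'(3) - Δ_2) = 18.
Forward elimination and back-substitution give M_0 = -392/15, M_1 = 424/15, M_2 = -494/15, M_3 = 382/15.
On [2, 3], S'(x) = b_2 + 2c_2·(x - 2) + 3d_2·(x - 2)² with b_2 = Δ_2 - h_2(2M_2 + M_3)/6 = 56/15, c_2 = M_2/2 = -247/15, d_2 = (M_3 - M_2)/(6h_2) = 146/15. So S'(2) = 56/15.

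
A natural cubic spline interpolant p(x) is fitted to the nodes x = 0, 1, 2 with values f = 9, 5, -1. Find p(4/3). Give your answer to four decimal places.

3.1852

Write σ_i for p''(x_i). With h_i = 1, 1 and divided differences Δ_i = -4, -6, the continuity of p' gives the tridiagonal system
  1·σ_0 + 4·σ_1 + 1·σ_2 = 6(Δ_1 - Δ_0) = -12
Natural end conditions: σ_0 = σ_2 = 0.
Solving: σ_0 = 0, σ_1 = -3, σ_2 = 0.
On [1, 2], p(x) = 5 - 5·(x - 1) - 3/2·(x - 1)² + 1/2·(x - 1)³.
With (x - 1) = 1/3: p(4/3) = 86/27.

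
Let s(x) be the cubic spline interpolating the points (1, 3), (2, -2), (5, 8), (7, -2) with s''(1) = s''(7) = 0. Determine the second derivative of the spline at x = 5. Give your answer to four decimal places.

-7.7465

Put M_i = s'' at the i-th knot. Here h = (1, 3, 2) and Δ = (-5, 10/3, -5), so the interior equations h_(i-1)·M_(i-1) + 2(h_(i-1)+h_i)·M_i + h_i·M_(i+1) = 6(Δ_i − Δ_(i-1)) read
  1·M_0 + 8·M_1 + 3·M_2 = 6(Δ_1 - Δ_0) = 50
  3·M_1 + 10·M_2 + 2·M_3 = 6(Δ_2 - Δ_1) = -50
Natural end conditions: M_0 = M_3 = 0.
Hence M_0 = 0, M_1 = 650/71, M_2 = -550/71, M_3 = 0.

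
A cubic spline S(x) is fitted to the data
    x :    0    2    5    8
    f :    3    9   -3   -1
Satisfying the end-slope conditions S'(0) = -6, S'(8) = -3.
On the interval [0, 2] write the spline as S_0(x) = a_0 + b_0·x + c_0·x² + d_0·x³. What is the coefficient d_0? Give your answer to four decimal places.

With M_i denoting the second derivative at x_i, h_i = 2, 3, 3, and Δ_i = (y_(i+1) − y_i)/h_i = 3, -4, 2/3:
  2·M_0 + 10·M_1 + 3·M_2 = 6(Δ_1 - Δ_0) = -42
  3·M_1 + 12·M_2 + 3·M_3 = 6(Δ_2 - Δ_1) = 28
Clamped end conditions give two more equations: 2h_0·M_0 + h_0·M_1 = 6(Δ_0 - S'(0)) = 54 and h_2·M_2 + 2h_2·M_3 = 6(S'(8) - Δ_2) = -22.
Hence M_0 = 350/19, M_1 = -187/19, M_2 = 124/19, M_3 = -395/57.
On [0, 2], with S_0(x) = a_0 + b_0·x + c_0·x² + d_0·x³: c_0 = M_0/2 = 175/19, d_0 = (M_1 - M_0)/(6h_0) = -179/76, b_0 = Δ_0 - h_0(2M_0 + M_1)/6 = -6.

-2.3553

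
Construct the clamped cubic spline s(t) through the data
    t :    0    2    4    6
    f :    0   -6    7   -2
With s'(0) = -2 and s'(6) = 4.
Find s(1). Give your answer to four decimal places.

With m_i denoting the second derivative at x_i, h_i = 2, 2, 2, and Δ_i = (y_(i+1) − y_i)/h_i = -3, 13/2, -9/2:
  2·m_0 + 8·m_1 + 2·m_2 = 6(Δ_1 - Δ_0) = 57
  2·m_1 + 8·m_2 + 2·m_3 = 6(Δ_2 - Δ_1) = -66
Clamped end conditions give two more equations: 2h_0·m_0 + h_0·m_1 = 6(Δ_0 - s'(0)) = -6 and h_2·m_2 + 2h_2·m_3 = 6(s'(6) - Δ_2) = 51.
Forward elimination and back-substitution give m_0 = -41/5, m_1 = 67/5, m_2 = -169/10, m_3 = 106/5.
On [0, 2], s(t) = 0 - 2·t - 41/10·t² + 9/5·t³.
With t = 1: s(1) = -43/10.

-4.3000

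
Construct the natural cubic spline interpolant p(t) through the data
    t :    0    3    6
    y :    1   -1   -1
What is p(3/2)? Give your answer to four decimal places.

Write σ_i for p''(x_i). With h_i = 3, 3 and divided differences Δ_i = -2/3, 0, the continuity of p' gives the tridiagonal system
  3·σ_0 + 12·σ_1 + 3·σ_2 = 6(Δ_1 - Δ_0) = 4
Natural end conditions: σ_0 = σ_2 = 0.
Solving the tridiagonal system: σ_0 = 0, σ_1 = 1/3, σ_2 = 0.
On [0, 3], p(t) = 1 - 5/6·t + 0·t² + 1/54·t³.
With t = 3/2: p(3/2) = -3/16.

-0.1875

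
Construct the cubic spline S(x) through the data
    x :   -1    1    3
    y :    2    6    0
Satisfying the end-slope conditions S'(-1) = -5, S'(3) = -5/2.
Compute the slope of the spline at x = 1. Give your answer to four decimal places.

With M_i denoting the second derivative at x_i, h_i = 2, 2, and Δ_i = (y_(i+1) − y_i)/h_i = 2, -3:
  2·M_0 + 8·M_1 + 2·M_2 = 6(Δ_1 - Δ_0) = -30
Clamped end conditions give two more equations: 2h_0·M_0 + h_0·M_1 = 6(Δ_0 - S'(-1)) = 42 and h_1·M_1 + 2h_1·M_2 = 6(S'(3) - Δ_1) = 3.
Solving: M_0 = 119/8, M_1 = -35/4, M_2 = 41/8.
On [1, 3], S'(x) = b_1 + 2c_1·(x - 1) + 3d_1·(x - 1)² with b_1 = Δ_1 - h_1(2M_1 + M_2)/6 = 9/8, c_1 = M_1/2 = -35/8, d_1 = (M_2 - M_1)/(6h_1) = 37/32. So S'(1) = 9/8.

1.1250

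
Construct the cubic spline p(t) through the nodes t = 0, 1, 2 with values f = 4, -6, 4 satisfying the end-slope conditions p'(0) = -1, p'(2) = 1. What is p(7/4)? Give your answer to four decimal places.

2.2969

Put m_i = p'' at the i-th knot. Here h = (1, 1) and Δ = (-10, 10), so the interior equations h_(i-1)·m_(i-1) + 2(h_(i-1)+h_i)·m_i + h_i·m_(i+1) = 6(Δ_i − Δ_(i-1)) read
  1·m_0 + 4·m_1 + 1·m_2 = 6(Δ_1 - Δ_0) = 120
Clamped end conditions give two more equations: 2h_0·m_0 + h_0·m_1 = 6(Δ_0 - p'(0)) = -54 and h_1·m_1 + 2h_1·m_2 = 6(p'(2) - Δ_1) = -54.
Solving the tridiagonal system: m_0 = -56, m_1 = 58, m_2 = -56.
On [1, 2], p(t) = -6 + 0·(t - 1) + 29·(t - 1)² - 19·(t - 1)³.
With (t - 1) = 3/4: p(7/4) = 147/64.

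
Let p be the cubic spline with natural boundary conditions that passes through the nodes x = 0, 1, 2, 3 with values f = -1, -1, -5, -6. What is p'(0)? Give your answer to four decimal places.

Let M_i = p''(x_i). Step sizes h_i = 1, 1, 1; slopes of the chords Δ_i = (y_(i+1) - y_i)/h_i = 0, -4, -1.
  1·M_0 + 4·M_1 + 1·M_2 = 6(Δ_1 - Δ_0) = -24
  1·M_1 + 4·M_2 + 1·M_3 = 6(Δ_2 - Δ_1) = 18
Natural end conditions: M_0 = M_3 = 0.
Hence M_0 = 0, M_1 = -38/5, M_2 = 32/5, M_3 = 0.
On [0, 1], p'(x) = b_0 + 2c_0·x + 3d_0·x² with b_0 = Δ_0 - h_0(2M_0 + M_1)/6 = 19/15, c_0 = M_0/2 = 0, d_0 = (M_1 - M_0)/(6h_0) = -19/15. So p'(0) = 19/15.

1.2667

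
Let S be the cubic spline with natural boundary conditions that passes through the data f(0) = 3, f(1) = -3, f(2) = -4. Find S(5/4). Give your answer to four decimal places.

-3.6602

Let m_i = S''(x_i). Step sizes h_i = 1, 1; slopes of the chords Δ_i = (y_(i+1) - y_i)/h_i = -6, -1.
  1·m_0 + 4·m_1 + 1·m_2 = 6(Δ_1 - Δ_0) = 30
Natural end conditions: m_0 = m_2 = 0.
Solving the tridiagonal system: m_0 = 0, m_1 = 15/2, m_2 = 0.
On [1, 2], S(x) = -3 - 7/2·(x - 1) + 15/4·(x - 1)² - 5/4·(x - 1)³.
With (x - 1) = 1/4: S(5/4) = -937/256.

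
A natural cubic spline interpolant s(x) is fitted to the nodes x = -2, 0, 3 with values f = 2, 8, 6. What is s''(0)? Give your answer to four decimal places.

Let M_i = s''(x_i). Step sizes h_i = 2, 3; slopes of the chords Δ_i = (y_(i+1) - y_i)/h_i = 3, -2/3.
  2·M_0 + 10·M_1 + 3·M_2 = 6(Δ_1 - Δ_0) = -22
Natural end conditions: M_0 = M_2 = 0.
Forward elimination and back-substitution give M_0 = 0, M_1 = -11/5, M_2 = 0.

-2.2000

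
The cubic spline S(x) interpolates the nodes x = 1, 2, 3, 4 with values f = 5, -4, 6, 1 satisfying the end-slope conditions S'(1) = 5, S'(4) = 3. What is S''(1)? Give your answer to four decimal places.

-71.3333

Let σ_i = S''(x_i). Step sizes h_i = 1, 1, 1; slopes of the chords Δ_i = (y_(i+1) - y_i)/h_i = -9, 10, -5.
  1·σ_0 + 4·σ_1 + 1·σ_2 = 6(Δ_1 - Δ_0) = 114
  1·σ_1 + 4·σ_2 + 1·σ_3 = 6(Δ_2 - Δ_1) = -90
Clamped end conditions give two more equations: 2h_0·σ_0 + h_0·σ_1 = 6(Δ_0 - S'(1)) = -84 and h_2·σ_2 + 2h_2·σ_3 = 6(S'(4) - Δ_2) = 48.
Solving: σ_0 = -214/3, σ_1 = 176/3, σ_2 = -148/3, σ_3 = 146/3.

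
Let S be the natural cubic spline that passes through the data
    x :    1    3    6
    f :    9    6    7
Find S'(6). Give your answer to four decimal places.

With m_i denoting the second derivative at x_i, h_i = 2, 3, and Δ_i = (y_(i+1) − y_i)/h_i = -3/2, 1/3:
  2·m_0 + 10·m_1 + 3·m_2 = 6(Δ_1 - Δ_0) = 11
Natural end conditions: m_0 = m_2 = 0.
Solving the tridiagonal system: m_0 = 0, m_1 = 11/10, m_2 = 0.
On [3, 6], S'(x) = b_1 + 2c_1·(x - 3) + 3d_1·(x - 3)² with b_1 = Δ_1 - h_1(2m_1 + m_2)/6 = -23/30, c_1 = m_1/2 = 11/20, d_1 = (m_2 - m_1)/(6h_1) = -11/180. So S'(6) = 53/60.

0.8833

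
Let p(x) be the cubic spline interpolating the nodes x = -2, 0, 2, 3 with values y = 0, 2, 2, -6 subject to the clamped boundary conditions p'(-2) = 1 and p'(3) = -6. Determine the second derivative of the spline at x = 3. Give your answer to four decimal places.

Put σ_i = p'' at the i-th knot. Here h = (2, 2, 1) and Δ = (1, 0, -8), so the interior equations h_(i-1)·σ_(i-1) + 2(h_(i-1)+h_i)·σ_i + h_i·σ_(i+1) = 6(Δ_i − Δ_(i-1)) read
  2·σ_0 + 8·σ_1 + 2·σ_2 = 6(Δ_1 - Δ_0) = -6
  2·σ_1 + 6·σ_2 + 1·σ_3 = 6(Δ_2 - Δ_1) = -48
Clamped end conditions give two more equations: 2h_0·σ_0 + h_0·σ_1 = 6(Δ_0 - p'(-2)) = 0 and h_2·σ_2 + 2h_2·σ_3 = 6(p'(3) - Δ_2) = 12.
Hence σ_0 = -25/23, σ_1 = 50/23, σ_2 = -244/23, σ_3 = 260/23.

11.3043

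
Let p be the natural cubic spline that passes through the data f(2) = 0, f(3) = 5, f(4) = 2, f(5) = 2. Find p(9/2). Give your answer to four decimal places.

Write m_i for p''(x_i). With h_i = 1, 1, 1 and divided differences Δ_i = 5, -3, 0, the continuity of p' gives the tridiagonal system
  1·m_0 + 4·m_1 + 1·m_2 = 6(Δ_1 - Δ_0) = -48
  1·m_1 + 4·m_2 + 1·m_3 = 6(Δ_2 - Δ_1) = 18
Natural end conditions: m_0 = m_3 = 0.
Solving: m_0 = 0, m_1 = -14, m_2 = 8, m_3 = 0.
On [4, 5], p(x) = 2 - 8/3·(x - 4) + 4·(x - 4)² - 4/3·(x - 4)³.
With (x - 4) = 1/2: p(9/2) = 3/2.

1.5000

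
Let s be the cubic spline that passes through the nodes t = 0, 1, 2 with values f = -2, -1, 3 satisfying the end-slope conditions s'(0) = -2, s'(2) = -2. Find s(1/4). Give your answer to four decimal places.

-2.3477

Let σ_i = s''(x_i). Step sizes h_i = 1, 1; slopes of the chords Δ_i = (y_(i+1) - y_i)/h_i = 1, 4.
  1·σ_0 + 4·σ_1 + 1·σ_2 = 6(Δ_1 - Δ_0) = 18
Clamped end conditions give two more equations: 2h_0·σ_0 + h_0·σ_1 = 6(Δ_0 - s'(0)) = 18 and h_1·σ_1 + 2h_1·σ_2 = 6(s'(2) - Δ_1) = -36.
Solving the tridiagonal system: σ_0 = 9/2, σ_1 = 9, σ_2 = -45/2.
On [0, 1], s(t) = -2 - 2·t + 9/4·t² + 3/4·t³.
With t = 1/4: s(1/4) = -601/256.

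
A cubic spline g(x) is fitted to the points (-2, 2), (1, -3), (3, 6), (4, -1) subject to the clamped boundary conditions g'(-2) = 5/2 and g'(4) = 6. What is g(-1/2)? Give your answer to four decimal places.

-1.3684

Put M_i = g'' at the i-th knot. Here h = (3, 2, 1) and Δ = (-5/3, 9/2, -7), so the interior equations h_(i-1)·M_(i-1) + 2(h_(i-1)+h_i)·M_i + h_i·M_(i+1) = 6(Δ_i − Δ_(i-1)) read
  3·M_0 + 10·M_1 + 2·M_2 = 6(Δ_1 - Δ_0) = 37
  2·M_1 + 6·M_2 + 1·M_3 = 6(Δ_2 - Δ_1) = -69
Clamped end conditions give two more equations: 2h_0·M_0 + h_0·M_1 = 6(Δ_0 - g'(-2)) = -25 and h_2·M_2 + 2h_2·M_3 = 6(g'(4) - Δ_2) = 78.
Hence M_0 = -563/57, M_1 = 217/19, M_2 = -452/19, M_3 = 967/19.
On [-2, 1], g(x) = 2 + 5/2·(x + 2) - 563/114·(x + 2)² + 607/513·(x + 2)³.
With (x + 2) = 3/2: g(-1/2) = -26/19.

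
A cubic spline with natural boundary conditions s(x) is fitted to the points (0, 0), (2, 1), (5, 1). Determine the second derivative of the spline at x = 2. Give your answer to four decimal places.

-0.3000

With M_i denoting the second derivative at x_i, h_i = 2, 3, and Δ_i = (y_(i+1) − y_i)/h_i = 1/2, 0:
  2·M_0 + 10·M_1 + 3·M_2 = 6(Δ_1 - Δ_0) = -3
Natural end conditions: M_0 = M_2 = 0.
Solving the tridiagonal system: M_0 = 0, M_1 = -3/10, M_2 = 0.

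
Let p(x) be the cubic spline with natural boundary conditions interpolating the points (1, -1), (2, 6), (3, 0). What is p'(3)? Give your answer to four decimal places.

-9.2500

Put σ_i = p'' at the i-th knot. Here h = (1, 1) and Δ = (7, -6), so the interior equations h_(i-1)·σ_(i-1) + 2(h_(i-1)+h_i)·σ_i + h_i·σ_(i+1) = 6(Δ_i − Δ_(i-1)) read
  1·σ_0 + 4·σ_1 + 1·σ_2 = 6(Δ_1 - Δ_0) = -78
Natural end conditions: σ_0 = σ_2 = 0.
Hence σ_0 = 0, σ_1 = -39/2, σ_2 = 0.
On [2, 3], p'(x) = b_1 + 2c_1·(x - 2) + 3d_1·(x - 2)² with b_1 = Δ_1 - h_1(2σ_1 + σ_2)/6 = 1/2, c_1 = σ_1/2 = -39/4, d_1 = (σ_2 - σ_1)/(6h_1) = 13/4. So p'(3) = -37/4.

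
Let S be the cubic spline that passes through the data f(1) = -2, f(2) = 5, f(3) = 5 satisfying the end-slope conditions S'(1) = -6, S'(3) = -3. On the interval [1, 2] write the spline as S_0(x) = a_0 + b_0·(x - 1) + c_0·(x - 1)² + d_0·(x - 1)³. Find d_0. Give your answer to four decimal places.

Put M_i = S'' at the i-th knot. Here h = (1, 1) and Δ = (7, 0), so the interior equations h_(i-1)·M_(i-1) + 2(h_(i-1)+h_i)·M_i + h_i·M_(i+1) = 6(Δ_i − Δ_(i-1)) read
  1·M_0 + 4·M_1 + 1·M_2 = 6(Δ_1 - Δ_0) = -42
Clamped end conditions give two more equations: 2h_0·M_0 + h_0·M_1 = 6(Δ_0 - S'(1)) = 78 and h_1·M_1 + 2h_1·M_2 = 6(S'(3) - Δ_1) = -18.
Forward elimination and back-substitution give M_0 = 51, M_1 = -24, M_2 = 3.
On [1, 2], with S_0(x) = a_0 + b_0·(x - 1) + c_0·(x - 1)² + d_0·(x - 1)³: c_0 = M_0/2 = 51/2, d_0 = (M_1 - M_0)/(6h_0) = -25/2, b_0 = Δ_0 - h_0(2M_0 + M_1)/6 = -6.

-12.5000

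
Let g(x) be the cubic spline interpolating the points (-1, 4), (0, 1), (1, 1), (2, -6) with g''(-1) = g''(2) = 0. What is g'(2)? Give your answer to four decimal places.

Let σ_i = g''(x_i). Step sizes h_i = 1, 1, 1; slopes of the chords Δ_i = (y_(i+1) - y_i)/h_i = -3, 0, -7.
  1·σ_0 + 4·σ_1 + 1·σ_2 = 6(Δ_1 - Δ_0) = 18
  1·σ_1 + 4·σ_2 + 1·σ_3 = 6(Δ_2 - Δ_1) = -42
Natural end conditions: σ_0 = σ_3 = 0.
Solving the tridiagonal system: σ_0 = 0, σ_1 = 38/5, σ_2 = -62/5, σ_3 = 0.
On [1, 2], g'(x) = b_2 + 2c_2·(x - 1) + 3d_2·(x - 1)² with b_2 = Δ_2 - h_2(2σ_2 + σ_3)/6 = -43/15, c_2 = σ_2/2 = -31/5, d_2 = (σ_3 - σ_2)/(6h_2) = 31/15. So g'(2) = -136/15.

-9.0667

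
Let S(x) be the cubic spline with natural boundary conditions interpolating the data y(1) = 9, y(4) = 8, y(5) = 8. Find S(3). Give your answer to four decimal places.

8.1944

Let M_i = S''(x_i). Step sizes h_i = 3, 1; slopes of the chords Δ_i = (y_(i+1) - y_i)/h_i = -1/3, 0.
  3·M_0 + 8·M_1 + 1·M_2 = 6(Δ_1 - Δ_0) = 2
Natural end conditions: M_0 = M_2 = 0.
Forward elimination and back-substitution give M_0 = 0, M_1 = 1/4, M_2 = 0.
On [1, 4], S(x) = 9 - 11/24·(x - 1) + 0·(x - 1)² + 1/72·(x - 1)³.
With (x - 1) = 2: S(3) = 295/36.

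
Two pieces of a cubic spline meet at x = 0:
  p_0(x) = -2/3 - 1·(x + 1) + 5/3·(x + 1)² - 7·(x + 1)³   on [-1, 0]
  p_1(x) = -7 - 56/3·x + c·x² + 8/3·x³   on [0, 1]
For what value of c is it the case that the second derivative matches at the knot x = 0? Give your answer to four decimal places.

-19.3333

p_0''(x) = 10/3 - 42·(x + 1), so p_0''(0) = -116/3. On the right, p_1''(0) = 2c, so c = -58/3.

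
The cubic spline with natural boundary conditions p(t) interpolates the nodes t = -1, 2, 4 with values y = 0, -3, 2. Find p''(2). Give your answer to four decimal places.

Write σ_i for p''(x_i). With h_i = 3, 2 and divided differences Δ_i = -1, 5/2, the continuity of p' gives the tridiagonal system
  3·σ_0 + 10·σ_1 + 2·σ_2 = 6(Δ_1 - Δ_0) = 21
Natural end conditions: σ_0 = σ_2 = 0.
Solving: σ_0 = 0, σ_1 = 21/10, σ_2 = 0.

2.1000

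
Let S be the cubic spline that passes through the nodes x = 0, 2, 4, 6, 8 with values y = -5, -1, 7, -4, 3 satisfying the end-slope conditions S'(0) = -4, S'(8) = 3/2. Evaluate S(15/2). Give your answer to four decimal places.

1.3630

With M_i denoting the second derivative at x_i, h_i = 2, 2, 2, 2, and Δ_i = (y_(i+1) − y_i)/h_i = 2, 4, -11/2, 7/2:
  2·M_0 + 8·M_1 + 2·M_2 = 6(Δ_1 - Δ_0) = 12
  2·M_1 + 8·M_2 + 2·M_3 = 6(Δ_2 - Δ_1) = -57
  2·M_2 + 8·M_3 + 2·M_4 = 6(Δ_3 - Δ_2) = 54
Clamped end conditions give two more equations: 2h_0·M_0 + h_0·M_1 = 6(Δ_0 - S'(0)) = 36 and h_3·M_3 + 2h_3·M_4 = 6(S'(8) - Δ_3) = -12.
Forward elimination and back-substitution give M_0 = 887/112, M_1 = 121/56, M_2 = -169/16, M_3 = 649/56, M_4 = -985/112.
On [6, 8], S(x) = -4 - 145/112·(x - 6) + 649/112·(x - 6)² - 761/448·(x - 6)³.
With (x - 6) = 3/2: S(15/2) = 4885/3584.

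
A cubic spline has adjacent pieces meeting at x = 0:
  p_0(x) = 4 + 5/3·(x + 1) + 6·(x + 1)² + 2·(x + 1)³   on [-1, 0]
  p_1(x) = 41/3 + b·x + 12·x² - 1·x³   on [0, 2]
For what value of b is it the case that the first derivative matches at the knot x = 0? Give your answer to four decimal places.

19.6667

p_0'(x) = 5/3 + 12·(x + 1) + 6·(x + 1)², so p_0'(0) = 59/3. On the right, p_1'(0) = b, so b = 59/3.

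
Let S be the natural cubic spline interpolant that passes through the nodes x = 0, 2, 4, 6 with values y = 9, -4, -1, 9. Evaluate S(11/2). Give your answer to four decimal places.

6.3125

Let m_i = S''(x_i). Step sizes h_i = 2, 2, 2; slopes of the chords Δ_i = (y_(i+1) - y_i)/h_i = -13/2, 3/2, 5.
  2·m_0 + 8·m_1 + 2·m_2 = 6(Δ_1 - Δ_0) = 48
  2·m_1 + 8·m_2 + 2·m_3 = 6(Δ_2 - Δ_1) = 21
Natural end conditions: m_0 = m_3 = 0.
Hence m_0 = 0, m_1 = 57/10, m_2 = 6/5, m_3 = 0.
On [4, 6], S(x) = -1 + 21/5·(x - 4) + 3/5·(x - 4)² - 1/10·(x - 4)³.
With (x - 4) = 3/2: S(11/2) = 101/16.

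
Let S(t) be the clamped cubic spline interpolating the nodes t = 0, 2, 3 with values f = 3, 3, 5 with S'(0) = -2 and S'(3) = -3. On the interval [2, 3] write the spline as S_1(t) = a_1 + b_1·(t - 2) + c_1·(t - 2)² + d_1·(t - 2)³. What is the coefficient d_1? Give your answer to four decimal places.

-3.6667

With m_i denoting the second derivative at x_i, h_i = 2, 1, and Δ_i = (y_(i+1) − y_i)/h_i = 0, 2:
  2·m_0 + 6·m_1 + 1·m_2 = 6(Δ_1 - Δ_0) = 12
Clamped end conditions give two more equations: 2h_0·m_0 + h_0·m_1 = 6(Δ_0 - S'(0)) = 12 and h_1·m_1 + 2h_1·m_2 = 6(S'(3) - Δ_1) = -30.
Solving the tridiagonal system: m_0 = 2/3, m_1 = 14/3, m_2 = -52/3.
On [2, 3], with S_1(t) = a_1 + b_1·(t - 2) + c_1·(t - 2)² + d_1·(t - 2)³: c_1 = m_1/2 = 7/3, d_1 = (m_2 - m_1)/(6h_1) = -11/3, b_1 = Δ_1 - h_1(2m_1 + m_2)/6 = 10/3.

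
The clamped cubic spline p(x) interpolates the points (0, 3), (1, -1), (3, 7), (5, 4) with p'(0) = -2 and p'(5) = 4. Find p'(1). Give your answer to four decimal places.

Write m_i for p''(x_i). With h_i = 1, 2, 2 and divided differences Δ_i = -4, 4, -3/2, the continuity of p' gives the tridiagonal system
  1·m_0 + 6·m_1 + 2·m_2 = 6(Δ_1 - Δ_0) = 48
  2·m_1 + 8·m_2 + 2·m_3 = 6(Δ_2 - Δ_1) = -33
Clamped end conditions give two more equations: 2h_0·m_0 + h_0·m_1 = 6(Δ_0 - p'(0)) = -12 and h_2·m_2 + 2h_2·m_3 = 6(p'(5) - Δ_2) = 33.
Forward elimination and back-substitution give m_0 = -297/23, m_1 = 318/23, m_2 = -507/46, m_3 = 633/46.
On [1, 3], p'(x) = b_1 + 2c_1·(x - 1) + 3d_1·(x - 1)² with b_1 = Δ_1 - h_1(2m_1 + m_2)/6 = -71/46, c_1 = m_1/2 = 159/23, d_1 = (m_2 - m_1)/(6h_1) = -381/184. So p'(1) = -71/46.

-1.5435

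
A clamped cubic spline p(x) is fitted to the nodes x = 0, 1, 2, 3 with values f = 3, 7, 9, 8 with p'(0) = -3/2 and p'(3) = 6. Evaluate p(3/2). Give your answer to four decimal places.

With M_i denoting the second derivative at x_i, h_i = 1, 1, 1, and Δ_i = (y_(i+1) − y_i)/h_i = 4, 2, -1:
  1·M_0 + 4·M_1 + 1·M_2 = 6(Δ_1 - Δ_0) = -12
  1·M_1 + 4·M_2 + 1·M_3 = 6(Δ_2 - Δ_1) = -18
Clamped end conditions give two more equations: 2h_0·M_0 + h_0·M_1 = 6(Δ_0 - p'(0)) = 33 and h_2·M_2 + 2h_2·M_3 = 6(p'(3) - Δ_2) = 42.
Solving: M_0 = 96/5, M_1 = -27/5, M_2 = -48/5, M_3 = 129/5.
On [1, 2], p(x) = 7 + 27/5·(x - 1) - 27/10·(x - 1)² - 7/10·(x - 1)³.
With (x - 1) = 1/2: p(3/2) = 143/16.

8.9375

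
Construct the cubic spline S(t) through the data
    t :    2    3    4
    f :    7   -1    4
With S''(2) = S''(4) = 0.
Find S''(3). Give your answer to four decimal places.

Write M_i for S''(x_i). With h_i = 1, 1 and divided differences Δ_i = -8, 5, the continuity of S' gives the tridiagonal system
  1·M_0 + 4·M_1 + 1·M_2 = 6(Δ_1 - Δ_0) = 78
Natural end conditions: M_0 = M_2 = 0.
Solving the tridiagonal system: M_0 = 0, M_1 = 39/2, M_2 = 0.

19.5000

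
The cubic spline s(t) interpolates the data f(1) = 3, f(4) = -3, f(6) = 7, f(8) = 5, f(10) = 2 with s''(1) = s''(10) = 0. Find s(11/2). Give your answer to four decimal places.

4.9965

Write M_i for s''(x_i). With h_i = 3, 2, 2, 2 and divided differences Δ_i = -2, 5, -1, -3/2, the continuity of s' gives the tridiagonal system
  3·M_0 + 10·M_1 + 2·M_2 = 6(Δ_1 - Δ_0) = 42
  2·M_1 + 8·M_2 + 2·M_3 = 6(Δ_2 - Δ_1) = -36
  2·M_2 + 8·M_3 + 2·M_4 = 6(Δ_3 - Δ_2) = -3
Natural end conditions: M_0 = M_4 = 0.
Solving the tridiagonal system: M_0 = 0, M_1 = 771/142, M_2 = -873/142, M_3 = 165/142, M_4 = 0.
On [4, 6], s(t) = -3 + 487/142·(t - 4) + 771/284·(t - 4)² - 137/142·(t - 4)³.
With (t - 4) = 3/2: s(11/2) = 1419/284.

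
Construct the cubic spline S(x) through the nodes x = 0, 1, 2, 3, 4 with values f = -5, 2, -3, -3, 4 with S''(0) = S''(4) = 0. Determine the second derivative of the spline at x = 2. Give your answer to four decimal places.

Put σ_i = S'' at the i-th knot. Here h = (1, 1, 1, 1) and Δ = (7, -5, 0, 7), so the interior equations h_(i-1)·σ_(i-1) + 2(h_(i-1)+h_i)·σ_i + h_i·σ_(i+1) = 6(Δ_i − Δ_(i-1)) read
  1·σ_0 + 4·σ_1 + 1·σ_2 = 6(Δ_1 - Δ_0) = -72
  1·σ_1 + 4·σ_2 + 1·σ_3 = 6(Δ_2 - Δ_1) = 30
  1·σ_2 + 4·σ_3 + 1·σ_4 = 6(Δ_3 - Δ_2) = 42
Natural end conditions: σ_0 = σ_4 = 0.
Solving the tridiagonal system: σ_0 = 0, σ_1 = -579/28, σ_2 = 75/7, σ_3 = 219/28, σ_4 = 0.

10.7143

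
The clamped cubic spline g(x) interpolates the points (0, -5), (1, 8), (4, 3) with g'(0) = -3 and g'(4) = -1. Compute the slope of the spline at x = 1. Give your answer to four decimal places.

15.2500

Let m_i = g''(x_i). Step sizes h_i = 1, 3; slopes of the chords Δ_i = (y_(i+1) - y_i)/h_i = 13, -5/3.
  1·m_0 + 8·m_1 + 3·m_2 = 6(Δ_1 - Δ_0) = -88
Clamped end conditions give two more equations: 2h_0·m_0 + h_0·m_1 = 6(Δ_0 - g'(0)) = 96 and h_1·m_1 + 2h_1·m_2 = 6(g'(4) - Δ_1) = 4.
Forward elimination and back-substitution give m_0 = 119/2, m_1 = -23, m_2 = 73/6.
On [1, 4], g'(x) = b_1 + 2c_1·(x - 1) + 3d_1·(x - 1)² with b_1 = Δ_1 - h_1(2m_1 + m_2)/6 = 61/4, c_1 = m_1/2 = -23/2, d_1 = (m_2 - m_1)/(6h_1) = 211/108. So g'(1) = 61/4.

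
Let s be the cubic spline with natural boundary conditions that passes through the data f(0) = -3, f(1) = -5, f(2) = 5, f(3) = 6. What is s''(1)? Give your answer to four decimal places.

With m_i denoting the second derivative at x_i, h_i = 1, 1, 1, and Δ_i = (y_(i+1) − y_i)/h_i = -2, 10, 1:
  1·m_0 + 4·m_1 + 1·m_2 = 6(Δ_1 - Δ_0) = 72
  1·m_1 + 4·m_2 + 1·m_3 = 6(Δ_2 - Δ_1) = -54
Natural end conditions: m_0 = m_3 = 0.
Solving: m_0 = 0, m_1 = 114/5, m_2 = -96/5, m_3 = 0.

22.8000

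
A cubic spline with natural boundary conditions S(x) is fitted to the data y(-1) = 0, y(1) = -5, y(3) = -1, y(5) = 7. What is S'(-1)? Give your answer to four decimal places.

-3.5667

Write σ_i for S''(x_i). With h_i = 2, 2, 2 and divided differences Δ_i = -5/2, 2, 4, the continuity of S' gives the tridiagonal system
  2·σ_0 + 8·σ_1 + 2·σ_2 = 6(Δ_1 - Δ_0) = 27
  2·σ_1 + 8·σ_2 + 2·σ_3 = 6(Δ_2 - Δ_1) = 12
Natural end conditions: σ_0 = σ_3 = 0.
Solving: σ_0 = 0, σ_1 = 16/5, σ_2 = 7/10, σ_3 = 0.
On [-1, 1], S'(x) = b_0 + 2c_0·(x + 1) + 3d_0·(x + 1)² with b_0 = Δ_0 - h_0(2σ_0 + σ_1)/6 = -107/30, c_0 = σ_0/2 = 0, d_0 = (σ_1 - σ_0)/(6h_0) = 4/15. So S'(-1) = -107/30.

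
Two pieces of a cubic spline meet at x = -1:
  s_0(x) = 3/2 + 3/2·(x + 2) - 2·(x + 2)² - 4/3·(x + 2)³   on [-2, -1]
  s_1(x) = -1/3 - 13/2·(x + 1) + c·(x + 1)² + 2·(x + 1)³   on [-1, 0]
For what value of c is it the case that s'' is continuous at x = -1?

-6

s_0''(x) = -4 - 8·(x + 2), so s_0''(-1) = -12. On the right, s_1''(-1) = 2c, so c = -6.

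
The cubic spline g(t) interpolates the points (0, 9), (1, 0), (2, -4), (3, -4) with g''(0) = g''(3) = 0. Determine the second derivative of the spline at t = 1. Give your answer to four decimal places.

With M_i denoting the second derivative at x_i, h_i = 1, 1, 1, and Δ_i = (y_(i+1) − y_i)/h_i = -9, -4, 0:
  1·M_0 + 4·M_1 + 1·M_2 = 6(Δ_1 - Δ_0) = 30
  1·M_1 + 4·M_2 + 1·M_3 = 6(Δ_2 - Δ_1) = 24
Natural end conditions: M_0 = M_3 = 0.
Forward elimination and back-substitution give M_0 = 0, M_1 = 32/5, M_2 = 22/5, M_3 = 0.

6.4000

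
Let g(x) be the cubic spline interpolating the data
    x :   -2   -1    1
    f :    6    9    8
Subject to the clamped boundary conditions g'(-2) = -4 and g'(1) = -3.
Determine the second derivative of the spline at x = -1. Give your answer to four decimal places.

Let m_i = g''(x_i). Step sizes h_i = 1, 2; slopes of the chords Δ_i = (y_(i+1) - y_i)/h_i = 3, -1/2.
  1·m_0 + 6·m_1 + 2·m_2 = 6(Δ_1 - Δ_0) = -21
Clamped end conditions give two more equations: 2h_0·m_0 + h_0·m_1 = 6(Δ_0 - g'(-2)) = 42 and h_1·m_1 + 2h_1·m_2 = 6(g'(1) - Δ_1) = -15.
Solving the tridiagonal system: m_0 = 149/6, m_1 = -23/3, m_2 = 1/12.

-7.6667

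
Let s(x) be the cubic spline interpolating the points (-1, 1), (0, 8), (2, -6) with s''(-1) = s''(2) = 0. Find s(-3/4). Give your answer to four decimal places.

Put M_i = s'' at the i-th knot. Here h = (1, 2) and Δ = (7, -7), so the interior equations h_(i-1)·M_(i-1) + 2(h_(i-1)+h_i)·M_i + h_i·M_(i+1) = 6(Δ_i − Δ_(i-1)) read
  1·M_0 + 6·M_1 + 2·M_2 = 6(Δ_1 - Δ_0) = -84
Natural end conditions: M_0 = M_2 = 0.
Solving the tridiagonal system: M_0 = 0, M_1 = -14, M_2 = 0.
On [-1, 0], s(x) = 1 + 28/3·(x + 1) + 0·(x + 1)² - 7/3·(x + 1)³.
With (x + 1) = 1/4: s(-3/4) = 211/64.

3.2969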